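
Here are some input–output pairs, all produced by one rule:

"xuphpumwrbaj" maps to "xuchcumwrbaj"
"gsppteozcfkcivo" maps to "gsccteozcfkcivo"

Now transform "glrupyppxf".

glrucyccxf

In each case the input is transformed by: replace every "p" with "c".
So "glrupyppxf" becomes "glrucyccxf".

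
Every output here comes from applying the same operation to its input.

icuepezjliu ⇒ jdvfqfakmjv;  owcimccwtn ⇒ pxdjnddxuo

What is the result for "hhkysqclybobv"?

iilztrdmzcpcw

Looking at the pairs, the operation is to shift every letter 1 place forward in the alphabet (wrapping around).
For "hhkysqclybobv" the result is "iilztrdmzcpcw".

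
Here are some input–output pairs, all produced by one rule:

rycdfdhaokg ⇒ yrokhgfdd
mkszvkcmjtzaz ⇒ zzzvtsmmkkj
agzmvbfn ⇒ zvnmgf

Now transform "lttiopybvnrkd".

Looking at the pairs, the operation is to sort the characters into reverse alphabetical order, then delete the last 2 characters.
"lttiopybvnrkd" → "yvttrponlkidb" → "yvttrponlki".

yvttrponlki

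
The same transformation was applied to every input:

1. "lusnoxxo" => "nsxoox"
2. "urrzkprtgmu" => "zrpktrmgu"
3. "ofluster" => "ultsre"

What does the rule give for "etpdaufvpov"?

dpuavfopv

The pattern: delete the first 2 characters, then swap each adjacent pair of characters (1↔2, 3↔4, ...).
Starting from "etpdaufvpov": after the first operation, "pdaufvpov"; after the second, "dpuavfopv".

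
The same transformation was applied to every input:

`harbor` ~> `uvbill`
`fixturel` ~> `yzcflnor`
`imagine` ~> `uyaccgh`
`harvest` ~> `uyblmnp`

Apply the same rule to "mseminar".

Rule — sort the characters into alphabetical order, then shift every letter 6 places backward in the alphabet (wrapping around).
On "mseminar": the first step gives "aeimmnrs", and the second then gives "uycgghlm".

uycgghlm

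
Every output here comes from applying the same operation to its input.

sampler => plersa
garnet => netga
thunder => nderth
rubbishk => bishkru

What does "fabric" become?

ricfa

The pattern: move the first 3 characters to the end (rotate left by 3), then delete the last character.
"fabric" → "ricfab" → "ricfa".
(Check on "rubbishk": → "bishkrub" → "bishkru" ✓)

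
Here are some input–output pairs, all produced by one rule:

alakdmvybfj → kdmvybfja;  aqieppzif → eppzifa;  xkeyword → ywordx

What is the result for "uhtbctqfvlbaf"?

The transformation: move the first character to the end, then delete the first 2 characters.
Applying both steps to "uhtbctqfvlbaf": "htbctqfvlbafu", then "bctqfvlbafu".
(Check on "alakdmvybfj": → "lakdmvybfja" → "kdmvybfja" ✓)

bctqfvlbafu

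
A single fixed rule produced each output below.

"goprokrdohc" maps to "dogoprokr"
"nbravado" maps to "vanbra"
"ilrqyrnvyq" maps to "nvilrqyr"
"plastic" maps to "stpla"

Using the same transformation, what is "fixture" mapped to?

Rule — delete the last 2 characters, then move the last 2 characters to the front (rotate right by 2).
On "fixture" that produces "tufix".

tufix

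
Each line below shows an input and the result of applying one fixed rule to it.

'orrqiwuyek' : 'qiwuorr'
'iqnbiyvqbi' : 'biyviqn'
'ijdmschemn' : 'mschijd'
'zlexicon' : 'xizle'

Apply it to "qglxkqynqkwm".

Each output is the input with this applied: delete the last 3 characters, then move the first 3 characters to the end (rotate left by 3).
For "qglxkqynqkwm", step one produces "qglxkqynq"; step two turns that into "xkqynqqgl".

xkqynqqgl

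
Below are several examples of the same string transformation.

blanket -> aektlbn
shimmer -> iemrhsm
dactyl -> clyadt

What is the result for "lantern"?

Each output is the input with this applied: swap each adjacent pair of characters (1↔2, 3↔4, ...), then move the first 3 characters to the end (rotate left by 3).
For "lantern" the result is "nrenalt".

nrenalt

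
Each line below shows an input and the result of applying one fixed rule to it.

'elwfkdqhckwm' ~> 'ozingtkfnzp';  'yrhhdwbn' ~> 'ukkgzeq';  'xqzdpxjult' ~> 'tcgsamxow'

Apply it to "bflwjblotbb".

iozmeorwee

Looking at the pairs, the operation is to shift every letter 3 places forward in the alphabet (wrapping around), then delete the first character.
For "bflwjblotbb", step one produces "eiozmeorwee"; step two turns that into "iozmeorwee".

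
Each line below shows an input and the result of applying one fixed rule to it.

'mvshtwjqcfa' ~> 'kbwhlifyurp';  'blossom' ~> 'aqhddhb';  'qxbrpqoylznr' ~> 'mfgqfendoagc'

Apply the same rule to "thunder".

wicjtsg

What's happening: swap each adjacent pair of characters (1↔2, 3↔4, ...), then shift every letter 11 places backward in the alphabet (wrapping around).
For "thunder" the result is "wicjtsg".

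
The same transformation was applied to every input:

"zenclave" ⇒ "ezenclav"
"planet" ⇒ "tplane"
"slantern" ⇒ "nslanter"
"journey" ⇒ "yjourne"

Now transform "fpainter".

Each output is the input with this applied: move the last character to the front.
Applying that to "fpainter" gives "rfpainte".

rfpainte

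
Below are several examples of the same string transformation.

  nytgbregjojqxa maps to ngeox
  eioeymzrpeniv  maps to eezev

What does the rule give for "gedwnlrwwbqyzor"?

The rule is to keep one character in every 3, starting at position 1 (positions 1st, 4th, 7th, ...).
For "gedwnlrwwbqyzor" the result is "gwrbz".

gwrbz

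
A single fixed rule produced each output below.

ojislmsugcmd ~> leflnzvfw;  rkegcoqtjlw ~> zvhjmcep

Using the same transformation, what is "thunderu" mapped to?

In each case the input is transformed by: shift every letter 7 places backward in the alphabet (wrapping around), then delete the first 3 characters.
Working it through for "thunderu": intermediate "mangwxkn", final "gwxkn".

gwxkn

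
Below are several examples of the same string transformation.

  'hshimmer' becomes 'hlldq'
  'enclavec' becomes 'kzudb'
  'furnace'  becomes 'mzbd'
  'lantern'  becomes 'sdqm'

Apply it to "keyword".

vnqc

The transformation: delete the first 3 characters, then shift every letter 1 place backward in the alphabet (wrapping around).
For "keyword", step one produces "word"; step two turns that into "vnqc".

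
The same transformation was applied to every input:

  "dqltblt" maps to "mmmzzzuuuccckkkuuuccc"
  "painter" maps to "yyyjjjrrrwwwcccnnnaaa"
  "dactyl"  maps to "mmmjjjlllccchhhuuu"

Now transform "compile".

What's happening: shift every letter 9 places forward in the alphabet (wrapping around), then repeat every character 3 times.
On "compile": the first step gives "lxvyrun", and the second then gives "lllxxxvvvyyyrrruuunnn".
(Check on "dqltblt": → "mzuckuc" → "mmmzzzuuuccckkkuuuccc" ✓)

lllxxxvvvyyyrrruuunnn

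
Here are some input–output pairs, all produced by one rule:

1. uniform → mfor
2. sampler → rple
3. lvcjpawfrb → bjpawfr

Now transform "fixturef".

In each case the input is transformed by: delete the first 3 characters, then move the last character to the front.
On "fixturef": the first step gives "turef", and the second then gives "fture".

fture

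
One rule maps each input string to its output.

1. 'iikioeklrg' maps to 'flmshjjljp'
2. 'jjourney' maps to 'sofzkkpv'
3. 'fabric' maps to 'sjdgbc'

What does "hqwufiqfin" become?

The transformation: shift every letter 1 place forward in the alphabet (wrapping around), then swap the front and back halves of the string.
Working it through for "hqwufiqfin": intermediate "irxvgjrgjo", final "jrgjoirxvg".

jrgjoirxvg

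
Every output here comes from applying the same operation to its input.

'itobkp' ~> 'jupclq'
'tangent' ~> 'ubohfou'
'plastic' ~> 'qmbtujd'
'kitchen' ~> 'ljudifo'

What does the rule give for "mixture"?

njyuvsf

What's happening: shift every letter 1 place forward in the alphabet (wrapping around).
Applying that to "mixture" gives "njyuvsf".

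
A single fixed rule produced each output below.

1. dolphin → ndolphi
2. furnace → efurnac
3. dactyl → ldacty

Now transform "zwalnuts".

szwalnut

The rule is to move the last character to the front.
Applying that to "zwalnuts" gives "szwalnut".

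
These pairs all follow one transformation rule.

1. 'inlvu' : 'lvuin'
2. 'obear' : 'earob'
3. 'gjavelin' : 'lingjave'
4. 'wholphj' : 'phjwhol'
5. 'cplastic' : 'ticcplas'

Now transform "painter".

terpain

The transformation: move the last 3 characters to the front (rotate right by 3).
Applying that to "painter" gives "terpain".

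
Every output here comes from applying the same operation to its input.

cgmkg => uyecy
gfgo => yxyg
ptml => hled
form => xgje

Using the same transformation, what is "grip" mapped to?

yjah

The rule is to shift every letter 8 places backward in the alphabet (wrapping around).
Doing the same to "grip": "yjah".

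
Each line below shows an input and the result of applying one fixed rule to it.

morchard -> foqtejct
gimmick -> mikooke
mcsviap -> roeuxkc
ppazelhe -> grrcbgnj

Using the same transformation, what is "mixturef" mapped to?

What's happening: move the last character to the front, then shift every letter 2 places forward in the alphabet (wrapping around).
"mixturef" → "fmixture" → "hokzvwtg".

hokzvwtg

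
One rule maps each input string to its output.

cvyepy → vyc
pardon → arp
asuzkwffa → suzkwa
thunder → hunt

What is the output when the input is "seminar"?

emis

What's happening: delete the last 3 characters, then move the first character to the end.
Applying both steps to "seminar": "semi", then "emis".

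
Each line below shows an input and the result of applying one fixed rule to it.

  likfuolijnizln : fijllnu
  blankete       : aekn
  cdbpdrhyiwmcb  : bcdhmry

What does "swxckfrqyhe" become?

The transformation: sort the characters into alphabetical order, then keep every other character starting from the first (positions 1st, 3rd, 5th, ...).
Starting from "swxckfrqyhe": after the first operation, "cefhkqrswxy"; after the second, "cfkrwy".

cfkrwy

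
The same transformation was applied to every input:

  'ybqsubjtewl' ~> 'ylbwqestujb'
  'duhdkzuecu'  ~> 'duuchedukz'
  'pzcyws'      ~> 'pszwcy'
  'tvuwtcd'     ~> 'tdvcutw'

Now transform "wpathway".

Rule — take characters alternately from the front and the back (1st, last, 2nd, 2nd-last, ...).
Applying that to "wpathway" gives "wypaawth".

wypaawth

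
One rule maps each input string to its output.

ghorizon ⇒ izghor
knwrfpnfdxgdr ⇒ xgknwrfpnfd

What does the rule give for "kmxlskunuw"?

The rule is to delete the last 2 characters, then move the last 2 characters to the front (rotate right by 2).
Starting from "kmxlskunuw": after the first operation, "kmxlskun"; after the second, "unkmxlsk".

unkmxlsk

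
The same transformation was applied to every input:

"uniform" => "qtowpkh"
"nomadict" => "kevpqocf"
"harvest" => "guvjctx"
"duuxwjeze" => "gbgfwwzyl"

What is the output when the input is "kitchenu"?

Looking at the pairs, the operation is to shift every letter 2 places forward in the alphabet (wrapping around), then move the last 3 characters to the front (rotate right by 3).
For "kitchenu" the result is "gpwmkvej".

gpwmkvej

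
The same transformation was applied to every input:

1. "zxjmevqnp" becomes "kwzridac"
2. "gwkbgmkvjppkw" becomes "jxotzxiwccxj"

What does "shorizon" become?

The rule is to delete the first character, then shift every letter 13 places forward in the alphabet (wrapping around) — i.e. ROT13.
For "shorizon", step one produces "horizon"; step two turns that into "ubevmba".

ubevmba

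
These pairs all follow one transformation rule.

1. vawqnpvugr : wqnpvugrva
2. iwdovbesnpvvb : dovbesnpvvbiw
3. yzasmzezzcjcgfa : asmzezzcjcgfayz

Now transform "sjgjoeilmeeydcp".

The pattern: move the first 2 characters to the end (rotate left by 2).
"sjgjoeilmeeydcp" → "gjoeilmeeydcpsj".

gjoeilmeeydcpsj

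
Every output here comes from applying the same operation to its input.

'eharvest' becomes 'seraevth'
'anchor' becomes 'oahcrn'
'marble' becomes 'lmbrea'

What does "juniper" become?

rjinepu

Each output is the input with this applied: swap each adjacent pair of characters (1↔2, 3↔4, ...), then swap the first and last characters.
For "juniper" the result is "rjinepu".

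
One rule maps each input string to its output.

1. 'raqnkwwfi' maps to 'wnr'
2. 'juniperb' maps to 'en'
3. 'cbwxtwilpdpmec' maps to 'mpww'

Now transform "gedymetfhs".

Looking at the pairs, the operation is to reverse the string, then keep one character in every 3, starting at position 3 (positions 3rd, 6th, 9th, ...).
Doing the same to "gedymetfhs": "fme".
(Check on "cbwxtwilpdpmec": → "cempdpliwtxwbc" → "mpww" ✓)

fme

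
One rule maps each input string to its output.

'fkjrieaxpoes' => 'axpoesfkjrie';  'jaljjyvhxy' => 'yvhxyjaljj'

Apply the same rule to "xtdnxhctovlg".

Rule — swap the front and back halves of the string.
Doing the same to "xtdnxhctovlg": "ctovlgxtdnxh".

ctovlgxtdnxh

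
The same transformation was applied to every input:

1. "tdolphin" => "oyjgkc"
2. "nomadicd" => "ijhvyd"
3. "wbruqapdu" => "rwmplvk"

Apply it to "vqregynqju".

Rule — shift every letter 5 places backward in the alphabet (wrapping around), then delete the last 2 characters.
"vqregynqju" → "qlmzbtil".

qlmzbtil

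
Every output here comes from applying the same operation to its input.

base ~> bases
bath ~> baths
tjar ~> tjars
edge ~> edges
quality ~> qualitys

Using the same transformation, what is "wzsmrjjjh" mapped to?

wzsmrjjjhs

The transformation: append "s".
On "wzsmrjjjh" that produces "wzsmrjjjhs".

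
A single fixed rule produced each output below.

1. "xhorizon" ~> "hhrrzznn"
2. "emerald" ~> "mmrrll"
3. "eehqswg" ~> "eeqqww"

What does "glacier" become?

llccee

Each output is the input with this applied: keep every other character starting from the second (positions 2nd, 4th, 6th, ...), then double every character.
Applying that to "glacier" gives "llccee".
(Check on "eehqswg": → "eqw" → "eeqqww" ✓)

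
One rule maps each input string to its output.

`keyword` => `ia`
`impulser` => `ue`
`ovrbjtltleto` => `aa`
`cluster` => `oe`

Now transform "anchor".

Rule — shift every letter 12 places forward in the alphabet (wrapping around), then keep only the vowels.
Starting from "anchor": after the first operation, "mzotad"; after the second, "oa".

oa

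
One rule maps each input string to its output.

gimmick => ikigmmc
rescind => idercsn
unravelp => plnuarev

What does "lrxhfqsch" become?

Each output is the input with this applied: swap each adjacent pair of characters (1↔2, 3↔4, ...), then move the last 2 characters to the front (rotate right by 2).
Applying both steps to "lrxhfqsch": "rlhxqfcsh", then "shrlhxqfc".

shrlhxqfc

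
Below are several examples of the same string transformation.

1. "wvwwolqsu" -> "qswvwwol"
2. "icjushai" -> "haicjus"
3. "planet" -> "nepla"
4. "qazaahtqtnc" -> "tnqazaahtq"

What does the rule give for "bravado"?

adbrav

In each case the input is transformed by: delete the last character, then move the last 2 characters to the front (rotate right by 2).
Working it through for "bravado": intermediate "bravad", final "adbrav".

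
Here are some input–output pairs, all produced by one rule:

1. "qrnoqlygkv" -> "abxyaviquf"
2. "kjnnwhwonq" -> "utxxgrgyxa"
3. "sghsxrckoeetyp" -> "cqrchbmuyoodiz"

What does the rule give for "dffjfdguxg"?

The rule is to shift every letter 10 places forward in the alphabet (wrapping around).
So "dffjfdguxg" becomes "npptpnqehq".

npptpnqehq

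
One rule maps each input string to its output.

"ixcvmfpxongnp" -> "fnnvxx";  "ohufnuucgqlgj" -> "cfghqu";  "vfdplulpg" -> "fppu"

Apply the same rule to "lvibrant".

abtv

What's happening: keep every other character starting from the second (positions 2nd, 4th, 6th, ...), then sort the characters into alphabetical order.
Working it through for "lvibrant": intermediate "vbat", final "abtv".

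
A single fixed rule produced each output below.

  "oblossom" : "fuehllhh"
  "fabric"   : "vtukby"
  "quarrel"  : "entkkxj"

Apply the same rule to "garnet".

mtkgxz

In each case the input is transformed by: shift every letter 7 places backward in the alphabet (wrapping around), then swap the first and last characters.
"garnet" → "ztkgxm" → "mtkgxz".
(Check on "quarrel": → "jntkkxe" → "entkkxj" ✓)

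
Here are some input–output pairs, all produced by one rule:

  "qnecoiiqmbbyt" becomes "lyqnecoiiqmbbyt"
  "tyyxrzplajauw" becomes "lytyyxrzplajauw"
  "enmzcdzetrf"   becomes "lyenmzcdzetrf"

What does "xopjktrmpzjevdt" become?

lyxopjktrmpzjevdt

What's happening: prepend "ly".
Applying that to "xopjktrmpzjevdt" gives "lyxopjktrmpzjevdt".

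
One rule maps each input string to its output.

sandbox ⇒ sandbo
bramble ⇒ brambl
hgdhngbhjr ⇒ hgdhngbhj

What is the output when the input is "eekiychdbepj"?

The rule is to delete the last character.
"eekiychdbepj" → "eekiychdbep".

eekiychdbep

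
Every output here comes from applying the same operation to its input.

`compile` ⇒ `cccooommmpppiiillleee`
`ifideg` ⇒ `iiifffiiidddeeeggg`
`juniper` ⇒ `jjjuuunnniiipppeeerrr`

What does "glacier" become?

The transformation: repeat every character 3 times.
For "glacier" the result is "ggglllaaaccciiieeerrr".

ggglllaaaccciiieeerrr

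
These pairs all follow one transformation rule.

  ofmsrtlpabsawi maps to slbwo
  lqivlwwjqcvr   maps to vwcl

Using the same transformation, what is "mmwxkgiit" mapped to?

Looking at the pairs, the operation is to keep one character in every 3, starting at position 1 (positions 1st, 4th, 7th, ...), then move the first character to the end.
"mmwxkgiit" → "mxi" → "xim".
(Check on "ofmsrtlpabsawi": → "oslbw" → "slbwo" ✓)

xim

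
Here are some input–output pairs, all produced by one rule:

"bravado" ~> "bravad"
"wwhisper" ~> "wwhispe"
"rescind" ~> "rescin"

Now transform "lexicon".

Rule — delete the last character.
For "lexicon" the result is "lexico".

lexico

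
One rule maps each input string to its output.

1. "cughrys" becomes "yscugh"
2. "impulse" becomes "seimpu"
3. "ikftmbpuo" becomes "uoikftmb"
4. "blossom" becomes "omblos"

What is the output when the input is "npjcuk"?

The rule is to move the last 3 characters to the front (rotate right by 3), then delete the first character.
Doing the same to "npjcuk": "uknpj".

uknpj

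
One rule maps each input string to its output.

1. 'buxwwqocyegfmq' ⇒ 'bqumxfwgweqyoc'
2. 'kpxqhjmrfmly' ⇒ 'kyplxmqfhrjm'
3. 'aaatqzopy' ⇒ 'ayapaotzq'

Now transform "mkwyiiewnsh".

In each case the input is transformed by: take characters alternately from the front and the back (1st, last, 2nd, 2nd-last, ...).
Applying that to "mkwyiiewnsh" gives "mhkswnywiei".

mhkswnywiei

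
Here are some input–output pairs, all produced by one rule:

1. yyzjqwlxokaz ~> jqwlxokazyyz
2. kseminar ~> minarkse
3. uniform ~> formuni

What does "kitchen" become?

Each output is the input with this applied: move the first 3 characters to the end (rotate left by 3).
So "kitchen" becomes "chenkit".

chenkit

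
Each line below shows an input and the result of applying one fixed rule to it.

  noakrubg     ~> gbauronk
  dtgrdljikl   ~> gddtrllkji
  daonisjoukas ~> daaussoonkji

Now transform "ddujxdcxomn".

ddcxxuonmjd

In each case the input is transformed by: sort the characters into reverse alphabetical order, then move the last 3 characters to the front (rotate right by 3).
Working it through for "ddujxdcxomn": intermediate "xxuonmjdddc", final "ddcxxuonmjd".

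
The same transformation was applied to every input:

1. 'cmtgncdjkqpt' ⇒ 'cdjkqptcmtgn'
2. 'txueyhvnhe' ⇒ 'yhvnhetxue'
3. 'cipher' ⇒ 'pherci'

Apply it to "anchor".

choran

In each case the input is transformed by: swap the front and back halves of the string, then move the last character to the front.
Working it through for "anchor": intermediate "horanc", final "choran".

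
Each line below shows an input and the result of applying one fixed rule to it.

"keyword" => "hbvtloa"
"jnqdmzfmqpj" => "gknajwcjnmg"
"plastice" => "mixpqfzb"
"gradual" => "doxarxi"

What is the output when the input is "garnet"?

In each case the input is transformed by: shift every letter 3 places backward in the alphabet (wrapping around).
On "garnet" that produces "dxokbq".

dxokbq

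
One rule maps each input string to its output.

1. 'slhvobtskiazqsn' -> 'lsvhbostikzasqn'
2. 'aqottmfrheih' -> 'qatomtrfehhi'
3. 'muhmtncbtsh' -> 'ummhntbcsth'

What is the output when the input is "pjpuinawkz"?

The rule is to swap each adjacent pair of characters (1↔2, 3↔4, ...).
"pjpuinawkz" → "jpupniwazk".

jpupniwazk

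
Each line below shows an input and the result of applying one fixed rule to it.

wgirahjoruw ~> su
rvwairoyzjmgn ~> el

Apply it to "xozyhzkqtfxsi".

In each case the input is transformed by: shift every letter 2 places backward in the alphabet (wrapping around), then keep only the last 2 characters.
Doing the same to "xozyhzkqtfxsi": "qg".
(Check on "wgirahjoruw": → "uegpyfhmpsu" → "su" ✓)

qg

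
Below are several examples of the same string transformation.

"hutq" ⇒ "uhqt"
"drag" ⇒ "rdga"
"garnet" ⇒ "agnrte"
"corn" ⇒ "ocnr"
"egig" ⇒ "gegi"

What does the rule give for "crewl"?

What's happening: swap each adjacent pair of characters (1↔2, 3↔4, ...).
Doing the same to "crewl": "rcwel".

rcwel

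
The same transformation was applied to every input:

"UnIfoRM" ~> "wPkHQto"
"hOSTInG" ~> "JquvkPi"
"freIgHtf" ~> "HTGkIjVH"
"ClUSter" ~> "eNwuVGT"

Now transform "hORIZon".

JqtkbQP

The transformation: flip the case of every letter, then shift every letter 2 places forward in the alphabet (wrapping around).
On "hORIZon": the first step gives "HorizON", and the second then gives "JqtkbQP".
(Check on "freIgHtf": → "FREiGhTF" → "HTGkIjVH" ✓)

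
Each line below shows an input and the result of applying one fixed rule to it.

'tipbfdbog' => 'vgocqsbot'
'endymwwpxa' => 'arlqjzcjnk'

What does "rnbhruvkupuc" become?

aeuohexichph

Rule — shift every letter 13 places forward in the alphabet (wrapping around) — i.e. ROT13, then swap each adjacent pair of characters (1↔2, 3↔4, ...).
Working it through for "rnbhruvkupuc": intermediate "eaouehixhchp", final "aeuohexichph".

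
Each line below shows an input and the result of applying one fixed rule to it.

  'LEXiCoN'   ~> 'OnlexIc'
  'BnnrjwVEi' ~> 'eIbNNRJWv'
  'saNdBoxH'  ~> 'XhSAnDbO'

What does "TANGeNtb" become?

The rule is to flip the case of every letter, then move the last 2 characters to the front (rotate right by 2).
On "TANGeNtb": the first step gives "tangEnTB", and the second then gives "TBtangEn".

TBtangEn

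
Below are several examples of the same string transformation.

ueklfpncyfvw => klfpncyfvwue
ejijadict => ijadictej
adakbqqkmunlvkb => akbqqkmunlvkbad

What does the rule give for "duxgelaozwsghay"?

xgelaozwsghaydu

Looking at the pairs, the operation is to move the first 2 characters to the end (rotate left by 2).
For "duxgelaozwsghay" the result is "xgelaozwsghaydu".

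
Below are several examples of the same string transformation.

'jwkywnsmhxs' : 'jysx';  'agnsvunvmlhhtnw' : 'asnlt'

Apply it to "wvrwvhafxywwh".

Looking at the pairs, the operation is to keep one character in every 3, starting at position 1 (positions 1st, 4th, 7th, ...).
"wvrwvhafxywwh" → "wwayh".

wwayh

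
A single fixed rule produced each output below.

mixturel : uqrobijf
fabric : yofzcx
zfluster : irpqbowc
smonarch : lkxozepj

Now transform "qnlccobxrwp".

izzlyuotmnk

Looking at the pairs, the operation is to move the first 2 characters to the end (rotate left by 2), then shift every letter 3 places backward in the alphabet (wrapping around).
On "qnlccobxrwp": the first step gives "lccobxrwpqn", and the second then gives "izzlyuotmnk".
(Check on "smonarch": → "onarchsm" → "lkxozepj" ✓)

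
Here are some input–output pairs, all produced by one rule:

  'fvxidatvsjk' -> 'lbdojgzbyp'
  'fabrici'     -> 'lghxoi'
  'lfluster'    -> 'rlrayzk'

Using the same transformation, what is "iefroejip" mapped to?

oklxukpo

Looking at the pairs, the operation is to shift every letter 6 places forward in the alphabet (wrapping around), then delete the last character.
For "iefroejip", step one produces "oklxukpov"; step two turns that into "oklxukpo".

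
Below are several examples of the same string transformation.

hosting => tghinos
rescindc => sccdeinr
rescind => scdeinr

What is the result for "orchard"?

racdhor

The transformation: sort the characters into alphabetical order, then move the last character to the front.
For "orchard", step one produces "acdhorr"; step two turns that into "racdhor".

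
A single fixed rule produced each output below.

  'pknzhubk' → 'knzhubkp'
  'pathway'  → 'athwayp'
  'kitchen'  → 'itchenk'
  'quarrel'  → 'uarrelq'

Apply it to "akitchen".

kitchena

The rule is to move the first character to the end.
Doing the same to "akitchen": "kitchena".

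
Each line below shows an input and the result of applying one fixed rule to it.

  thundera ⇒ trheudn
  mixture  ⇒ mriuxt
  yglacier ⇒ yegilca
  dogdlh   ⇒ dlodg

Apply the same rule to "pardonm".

pnaord

Rule — delete the last character, then take characters alternately from the front and the back (1st, last, 2nd, 2nd-last, ...).
For "pardonm", step one produces "pardon"; step two turns that into "pnaord".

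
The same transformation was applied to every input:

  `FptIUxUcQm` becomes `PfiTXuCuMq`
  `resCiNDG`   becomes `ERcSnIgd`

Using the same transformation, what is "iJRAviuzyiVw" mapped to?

What's happening: flip the case of every letter, then swap each adjacent pair of characters (1↔2, 3↔4, ...).
"iJRAviuzyiVw" → "IjraVIUZYIvW" → "jIarIVZUIYWv".
(Check on "FptIUxUcQm": → "fPTiuXuCqM" → "PfiTXuCuMq" ✓)

jIarIVZUIYWv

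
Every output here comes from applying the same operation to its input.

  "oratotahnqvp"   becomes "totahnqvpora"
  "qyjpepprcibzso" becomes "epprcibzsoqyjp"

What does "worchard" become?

orchardw

Each output is the input with this applied: swap the front and back halves of the string, then move the last 3 characters to the front (rotate right by 3).
Working it through for "worchard": intermediate "hardworc", final "orchardw".
(Check on "qyjpepprcibzso": → "rcibzsoqyjpepp" → "epprcibzsoqyjp" ✓)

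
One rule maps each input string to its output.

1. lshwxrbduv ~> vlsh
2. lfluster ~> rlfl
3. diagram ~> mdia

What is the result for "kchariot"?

tkch

What's happening: move the first 3 characters to the end (rotate left by 3), then keep only the last 4 characters.
Doing the same to "kchariot": "tkch".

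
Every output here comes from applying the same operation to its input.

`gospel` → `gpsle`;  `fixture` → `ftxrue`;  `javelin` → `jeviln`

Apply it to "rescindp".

Looking at the pairs, the operation is to swap each adjacent pair of characters (1↔2, 3↔4, ...), then delete the first character.
For "rescindp" the result is "rcsnipd".
(Check on "javelin": → "ajeviln" → "jeviln" ✓)

rcsnipd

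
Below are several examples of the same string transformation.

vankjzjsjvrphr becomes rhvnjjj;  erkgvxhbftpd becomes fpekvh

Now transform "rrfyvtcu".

The pattern: keep every other character starting from the first (positions 1st, 3rd, 5th, ...), then move the last 2 characters to the front (rotate right by 2).
Working it through for "rrfyvtcu": intermediate "rfvc", final "vcrf".

vcrf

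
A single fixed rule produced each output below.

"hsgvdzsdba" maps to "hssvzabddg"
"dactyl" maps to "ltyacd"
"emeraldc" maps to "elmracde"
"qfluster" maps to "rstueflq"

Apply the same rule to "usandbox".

What's happening: sort the characters into alphabetical order, then swap the front and back halves of the string.
Doing the same to "usandbox": "osuxabdn".

osuxabdn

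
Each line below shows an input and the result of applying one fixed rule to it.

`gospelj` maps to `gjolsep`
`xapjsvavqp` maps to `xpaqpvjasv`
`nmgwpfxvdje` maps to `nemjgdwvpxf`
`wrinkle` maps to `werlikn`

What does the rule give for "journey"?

jyoeunr

The pattern: take characters alternately from the front and the back (1st, last, 2nd, 2nd-last, ...).
So "journey" becomes "jyoeunr".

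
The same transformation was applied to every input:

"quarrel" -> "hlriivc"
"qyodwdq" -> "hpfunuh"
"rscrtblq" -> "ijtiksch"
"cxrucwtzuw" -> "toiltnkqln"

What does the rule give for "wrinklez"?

The transformation: shift every letter 9 places backward in the alphabet (wrapping around).
"wrinklez" → "nizebcvq".

nizebcvq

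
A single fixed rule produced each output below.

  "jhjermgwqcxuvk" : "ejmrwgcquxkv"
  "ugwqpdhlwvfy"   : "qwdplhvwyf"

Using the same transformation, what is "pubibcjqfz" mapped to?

ibcbqjzf

What's happening: swap each adjacent pair of characters (1↔2, 3↔4, ...), then delete the first 2 characters.
"pubibcjqfz" → "upibcbqjzf" → "ibcbqjzf".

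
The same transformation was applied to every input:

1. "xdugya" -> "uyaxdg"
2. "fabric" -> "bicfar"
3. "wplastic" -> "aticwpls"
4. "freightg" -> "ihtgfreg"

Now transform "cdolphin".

lhincdop

The rule is to swap the front and back halves of the string, then swap the first and last characters.
Applying that to "cdolphin" gives "lhincdop".
(Check on "freightg": → "ghtgfrei" → "ihtgfreg" ✓)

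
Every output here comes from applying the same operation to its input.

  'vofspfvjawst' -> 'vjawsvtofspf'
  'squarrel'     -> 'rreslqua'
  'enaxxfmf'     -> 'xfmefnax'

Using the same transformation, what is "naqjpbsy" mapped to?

The transformation: swap the first and last characters, then swap the front and back halves of the string.
On "naqjpbsy" that produces "pbsnyaqj".

pbsnyaqj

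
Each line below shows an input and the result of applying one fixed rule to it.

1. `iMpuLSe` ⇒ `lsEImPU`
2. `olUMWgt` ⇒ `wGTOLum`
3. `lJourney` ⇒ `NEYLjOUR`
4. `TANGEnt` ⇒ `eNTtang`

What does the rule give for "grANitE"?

Rule — flip the case of every letter, then move the last 3 characters to the front (rotate right by 3).
On "grANitE": the first step gives "GRanITe", and the second then gives "ITeGRan".

ITeGRan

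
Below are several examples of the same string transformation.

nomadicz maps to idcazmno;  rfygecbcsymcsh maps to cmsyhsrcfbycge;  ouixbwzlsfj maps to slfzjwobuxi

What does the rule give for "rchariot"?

iroathrc

The pattern: move the last 3 characters to the front (rotate right by 3), then take characters alternately from the front and the back (1st, last, 2nd, 2nd-last, ...).
"rchariot" → "iotrchar" → "iroathrc".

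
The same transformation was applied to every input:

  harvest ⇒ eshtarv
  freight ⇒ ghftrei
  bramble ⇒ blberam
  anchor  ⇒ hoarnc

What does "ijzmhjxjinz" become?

In each case the input is transformed by: swap the first and last characters, then move the last 3 characters to the front (rotate right by 3).
On "ijzmhjxjinz": the first step gives "zjzmhjxjini", and the second then gives "inizjzmhjxj".

inizjzmhjxj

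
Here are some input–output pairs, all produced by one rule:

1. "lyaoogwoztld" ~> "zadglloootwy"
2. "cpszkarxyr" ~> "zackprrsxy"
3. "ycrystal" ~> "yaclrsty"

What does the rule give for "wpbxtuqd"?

xbdpqtuw

Rule — sort the characters into alphabetical order, then move the last character to the front.
"wpbxtuqd" → "bdpqtuwx" → "xbdpqtuw".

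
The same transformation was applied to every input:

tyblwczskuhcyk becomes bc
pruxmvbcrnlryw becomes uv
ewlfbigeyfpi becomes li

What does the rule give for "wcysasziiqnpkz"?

ys

Rule — keep one character in every 3, starting at position 3 (positions 3rd, 6th, 9th, ...), then delete the last 2 characters.
For "wcysasziiqnpkz", step one produces "ysip"; step two turns that into "ys".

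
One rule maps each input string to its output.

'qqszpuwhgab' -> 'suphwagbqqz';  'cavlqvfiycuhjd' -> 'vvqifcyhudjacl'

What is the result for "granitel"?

What's happening: swap each adjacent pair of characters (1↔2, 3↔4, ...), then move the first 3 characters to the end (rotate left by 3).
"granitel" → "rgnatile" → "atilergn".

atilergn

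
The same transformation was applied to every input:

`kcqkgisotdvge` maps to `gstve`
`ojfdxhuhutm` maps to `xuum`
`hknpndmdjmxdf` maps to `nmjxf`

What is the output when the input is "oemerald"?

rl

Looking at the pairs, the operation is to keep every other character starting from the first (positions 1st, 3rd, 5th, ...), then delete the first 2 characters.
For "oemerald", step one produces "omrl"; step two turns that into "rl".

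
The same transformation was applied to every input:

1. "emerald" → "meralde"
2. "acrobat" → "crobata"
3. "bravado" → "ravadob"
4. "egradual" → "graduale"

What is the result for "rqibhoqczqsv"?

qibhoqczqsvr

In each case the input is transformed by: move the first character to the end.
On "rqibhoqczqsv" that produces "qibhoqczqsvr".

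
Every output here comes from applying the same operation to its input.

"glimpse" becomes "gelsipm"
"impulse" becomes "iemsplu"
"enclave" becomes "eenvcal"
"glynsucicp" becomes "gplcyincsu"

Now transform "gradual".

The transformation: take characters alternately from the front and the back (1st, last, 2nd, 2nd-last, ...).
Doing the same to "gradual": "glraaud".

glraaud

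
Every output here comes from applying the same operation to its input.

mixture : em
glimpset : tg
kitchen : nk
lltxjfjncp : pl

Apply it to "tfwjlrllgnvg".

What's happening: move the last character to the front, then keep only the first 2 characters.
For "tfwjlrllgnvg", step one produces "gtfwjlrllgnv"; step two turns that into "gt".

gt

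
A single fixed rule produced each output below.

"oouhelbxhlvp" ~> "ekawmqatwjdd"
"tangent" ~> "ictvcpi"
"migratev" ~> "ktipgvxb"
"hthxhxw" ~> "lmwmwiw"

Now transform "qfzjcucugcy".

In each case the input is transformed by: reverse the string, then shift every letter 11 places backward in the alphabet (wrapping around).
Applying both steps to "qfzjcucugcy": "ycgucucjzfq", then "nrvjrjryouf".

nrvjrjryouf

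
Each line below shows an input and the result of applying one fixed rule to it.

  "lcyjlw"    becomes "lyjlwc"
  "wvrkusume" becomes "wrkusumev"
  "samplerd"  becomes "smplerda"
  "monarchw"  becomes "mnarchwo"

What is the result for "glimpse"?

gimpsel

Each output is the input with this applied: move the first character to the end, then swap the first and last characters.
"glimpse" → "gimpsel".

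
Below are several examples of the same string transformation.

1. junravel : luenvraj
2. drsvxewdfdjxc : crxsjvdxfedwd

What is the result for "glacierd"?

dlraecig

Each output is the input with this applied: take characters alternately from the front and the back (1st, last, 2nd, 2nd-last, ...), then move the first character to the end.
Applying that to "glacierd" gives "dlraecig".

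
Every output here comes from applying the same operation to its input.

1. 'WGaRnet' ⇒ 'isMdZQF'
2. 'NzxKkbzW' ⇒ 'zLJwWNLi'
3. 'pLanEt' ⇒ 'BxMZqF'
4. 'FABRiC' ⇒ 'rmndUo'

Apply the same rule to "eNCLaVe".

In each case the input is transformed by: shift every letter 12 places forward in the alphabet (wrapping around), then flip the case of every letter.
Applying both steps to "eNCLaVe": "qZOXmHq", then "QzoxMhQ".

QzoxMhQ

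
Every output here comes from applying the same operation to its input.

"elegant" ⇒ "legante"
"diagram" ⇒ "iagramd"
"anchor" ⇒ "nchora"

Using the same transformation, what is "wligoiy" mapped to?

ligoiyw

What's happening: move the first character to the end.
On "wligoiy" that produces "ligoiyw".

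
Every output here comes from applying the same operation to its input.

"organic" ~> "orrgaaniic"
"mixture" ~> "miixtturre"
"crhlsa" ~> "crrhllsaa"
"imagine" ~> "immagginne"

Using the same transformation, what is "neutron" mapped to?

neeuttroon

Each output is the input with this applied: repeat every character 3 times, then keep every other character starting from the second (positions 2nd, 4th, 6th, ...).
On "neutron": the first step gives "nnneeeuuutttrrrooonnn", and the second then gives "neeuttroon".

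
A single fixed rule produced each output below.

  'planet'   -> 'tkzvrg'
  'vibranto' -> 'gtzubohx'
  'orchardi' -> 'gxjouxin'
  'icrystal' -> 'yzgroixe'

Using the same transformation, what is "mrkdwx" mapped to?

jcdsxq

The rule is to swap the front and back halves of the string, then shift every letter 6 places forward in the alphabet (wrapping around).
"mrkdwx" → "dwxmrk" → "jcdsxq".
(Check on "icrystal": → "stalicry" → "yzgroixe" ✓)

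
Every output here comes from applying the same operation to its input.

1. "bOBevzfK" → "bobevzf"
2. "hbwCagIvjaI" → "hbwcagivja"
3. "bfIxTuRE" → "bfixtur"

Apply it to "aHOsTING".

Each output is the input with this applied: delete the last character, then convert every letter to lowercase.
On "aHOsTING": the first step gives "aHOsTIN", and the second then gives "ahostin".

ahostin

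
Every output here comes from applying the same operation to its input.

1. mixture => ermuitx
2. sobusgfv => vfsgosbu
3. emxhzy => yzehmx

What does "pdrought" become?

The transformation: move the last character to the front, then take characters alternately from the front and the back (1st, last, 2nd, 2nd-last, ...).
"pdrought" → "tpdrough" → "thpgduro".

thpgduro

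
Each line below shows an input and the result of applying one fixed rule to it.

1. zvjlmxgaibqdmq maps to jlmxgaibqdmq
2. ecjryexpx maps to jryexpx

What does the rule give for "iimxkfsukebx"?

The pattern: delete the first 2 characters.
Doing the same to "iimxkfsukebx": "mxkfsukebx".

mxkfsukebx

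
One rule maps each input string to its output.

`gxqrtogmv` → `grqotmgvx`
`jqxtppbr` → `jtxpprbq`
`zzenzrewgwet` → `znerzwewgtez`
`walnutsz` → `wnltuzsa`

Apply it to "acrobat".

aorabtc

The transformation: swap each adjacent pair of characters (1↔2, 3↔4, ...), then move the first character to the end.
Applying that to "acrobat" gives "aorabtc".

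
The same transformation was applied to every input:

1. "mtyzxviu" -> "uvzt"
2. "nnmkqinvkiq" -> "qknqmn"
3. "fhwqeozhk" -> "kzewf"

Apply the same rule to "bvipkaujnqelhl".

Each output is the input with this applied: reverse the string, then keep every other character starting from the first (positions 1st, 3rd, 5th, ...).
Starting from "bvipkaujnqelhl": after the first operation, "lhleqnjuakpivb"; after the second, "llqjapv".

llqjapv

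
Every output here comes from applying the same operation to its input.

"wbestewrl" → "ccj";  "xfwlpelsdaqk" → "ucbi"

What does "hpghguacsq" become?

What's happening: shift every letter 2 places backward in the alphabet (wrapping around), then keep one character in every 3, starting at position 3 (positions 3rd, 6th, 9th, ...).
On "hpghguacsq": the first step gives "fnefesyaqo", and the second then gives "esq".

esq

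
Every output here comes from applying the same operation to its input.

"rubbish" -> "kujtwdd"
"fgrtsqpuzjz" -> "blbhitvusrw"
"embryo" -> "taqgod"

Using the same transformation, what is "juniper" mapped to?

What's happening: shift every letter 2 places forward in the alphabet (wrapping around), then move the last 3 characters to the front (rotate right by 3).
For "juniper", step one produces "lwpkrgt"; step two turns that into "rgtlwpk".

rgtlwpk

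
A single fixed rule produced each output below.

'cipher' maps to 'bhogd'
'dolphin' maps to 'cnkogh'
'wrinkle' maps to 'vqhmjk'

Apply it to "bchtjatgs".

abgsizsf

Looking at the pairs, the operation is to delete the last character, then shift every letter 1 place backward in the alphabet (wrapping around).
So "bchtjatgs" becomes "abgsizsf".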